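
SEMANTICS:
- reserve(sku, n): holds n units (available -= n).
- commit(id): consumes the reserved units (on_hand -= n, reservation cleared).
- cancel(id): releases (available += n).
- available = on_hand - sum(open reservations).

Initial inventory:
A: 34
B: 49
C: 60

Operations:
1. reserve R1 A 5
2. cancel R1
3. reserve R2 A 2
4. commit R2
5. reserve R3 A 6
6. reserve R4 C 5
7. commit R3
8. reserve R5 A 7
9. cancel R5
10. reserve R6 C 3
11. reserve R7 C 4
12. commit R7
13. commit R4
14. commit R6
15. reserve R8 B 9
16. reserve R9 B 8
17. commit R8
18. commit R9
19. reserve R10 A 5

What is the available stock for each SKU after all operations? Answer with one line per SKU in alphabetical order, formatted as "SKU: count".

Step 1: reserve R1 A 5 -> on_hand[A=34 B=49 C=60] avail[A=29 B=49 C=60] open={R1}
Step 2: cancel R1 -> on_hand[A=34 B=49 C=60] avail[A=34 B=49 C=60] open={}
Step 3: reserve R2 A 2 -> on_hand[A=34 B=49 C=60] avail[A=32 B=49 C=60] open={R2}
Step 4: commit R2 -> on_hand[A=32 B=49 C=60] avail[A=32 B=49 C=60] open={}
Step 5: reserve R3 A 6 -> on_hand[A=32 B=49 C=60] avail[A=26 B=49 C=60] open={R3}
Step 6: reserve R4 C 5 -> on_hand[A=32 B=49 C=60] avail[A=26 B=49 C=55] open={R3,R4}
Step 7: commit R3 -> on_hand[A=26 B=49 C=60] avail[A=26 B=49 C=55] open={R4}
Step 8: reserve R5 A 7 -> on_hand[A=26 B=49 C=60] avail[A=19 B=49 C=55] open={R4,R5}
Step 9: cancel R5 -> on_hand[A=26 B=49 C=60] avail[A=26 B=49 C=55] open={R4}
Step 10: reserve R6 C 3 -> on_hand[A=26 B=49 C=60] avail[A=26 B=49 C=52] open={R4,R6}
Step 11: reserve R7 C 4 -> on_hand[A=26 B=49 C=60] avail[A=26 B=49 C=48] open={R4,R6,R7}
Step 12: commit R7 -> on_hand[A=26 B=49 C=56] avail[A=26 B=49 C=48] open={R4,R6}
Step 13: commit R4 -> on_hand[A=26 B=49 C=51] avail[A=26 B=49 C=48] open={R6}
Step 14: commit R6 -> on_hand[A=26 B=49 C=48] avail[A=26 B=49 C=48] open={}
Step 15: reserve R8 B 9 -> on_hand[A=26 B=49 C=48] avail[A=26 B=40 C=48] open={R8}
Step 16: reserve R9 B 8 -> on_hand[A=26 B=49 C=48] avail[A=26 B=32 C=48] open={R8,R9}
Step 17: commit R8 -> on_hand[A=26 B=40 C=48] avail[A=26 B=32 C=48] open={R9}
Step 18: commit R9 -> on_hand[A=26 B=32 C=48] avail[A=26 B=32 C=48] open={}
Step 19: reserve R10 A 5 -> on_hand[A=26 B=32 C=48] avail[A=21 B=32 C=48] open={R10}

Answer: A: 21
B: 32
C: 48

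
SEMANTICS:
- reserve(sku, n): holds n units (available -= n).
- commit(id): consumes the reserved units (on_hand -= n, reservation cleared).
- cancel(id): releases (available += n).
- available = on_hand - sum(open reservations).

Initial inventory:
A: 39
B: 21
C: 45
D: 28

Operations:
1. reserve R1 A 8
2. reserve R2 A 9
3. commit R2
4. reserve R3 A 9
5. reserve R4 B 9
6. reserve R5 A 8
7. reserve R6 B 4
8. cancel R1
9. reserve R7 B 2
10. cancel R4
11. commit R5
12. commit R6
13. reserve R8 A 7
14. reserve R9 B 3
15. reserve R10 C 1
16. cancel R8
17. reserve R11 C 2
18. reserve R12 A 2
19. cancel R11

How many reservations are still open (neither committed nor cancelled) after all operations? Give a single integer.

Answer: 5

Derivation:
Step 1: reserve R1 A 8 -> on_hand[A=39 B=21 C=45 D=28] avail[A=31 B=21 C=45 D=28] open={R1}
Step 2: reserve R2 A 9 -> on_hand[A=39 B=21 C=45 D=28] avail[A=22 B=21 C=45 D=28] open={R1,R2}
Step 3: commit R2 -> on_hand[A=30 B=21 C=45 D=28] avail[A=22 B=21 C=45 D=28] open={R1}
Step 4: reserve R3 A 9 -> on_hand[A=30 B=21 C=45 D=28] avail[A=13 B=21 C=45 D=28] open={R1,R3}
Step 5: reserve R4 B 9 -> on_hand[A=30 B=21 C=45 D=28] avail[A=13 B=12 C=45 D=28] open={R1,R3,R4}
Step 6: reserve R5 A 8 -> on_hand[A=30 B=21 C=45 D=28] avail[A=5 B=12 C=45 D=28] open={R1,R3,R4,R5}
Step 7: reserve R6 B 4 -> on_hand[A=30 B=21 C=45 D=28] avail[A=5 B=8 C=45 D=28] open={R1,R3,R4,R5,R6}
Step 8: cancel R1 -> on_hand[A=30 B=21 C=45 D=28] avail[A=13 B=8 C=45 D=28] open={R3,R4,R5,R6}
Step 9: reserve R7 B 2 -> on_hand[A=30 B=21 C=45 D=28] avail[A=13 B=6 C=45 D=28] open={R3,R4,R5,R6,R7}
Step 10: cancel R4 -> on_hand[A=30 B=21 C=45 D=28] avail[A=13 B=15 C=45 D=28] open={R3,R5,R6,R7}
Step 11: commit R5 -> on_hand[A=22 B=21 C=45 D=28] avail[A=13 B=15 C=45 D=28] open={R3,R6,R7}
Step 12: commit R6 -> on_hand[A=22 B=17 C=45 D=28] avail[A=13 B=15 C=45 D=28] open={R3,R7}
Step 13: reserve R8 A 7 -> on_hand[A=22 B=17 C=45 D=28] avail[A=6 B=15 C=45 D=28] open={R3,R7,R8}
Step 14: reserve R9 B 3 -> on_hand[A=22 B=17 C=45 D=28] avail[A=6 B=12 C=45 D=28] open={R3,R7,R8,R9}
Step 15: reserve R10 C 1 -> on_hand[A=22 B=17 C=45 D=28] avail[A=6 B=12 C=44 D=28] open={R10,R3,R7,R8,R9}
Step 16: cancel R8 -> on_hand[A=22 B=17 C=45 D=28] avail[A=13 B=12 C=44 D=28] open={R10,R3,R7,R9}
Step 17: reserve R11 C 2 -> on_hand[A=22 B=17 C=45 D=28] avail[A=13 B=12 C=42 D=28] open={R10,R11,R3,R7,R9}
Step 18: reserve R12 A 2 -> on_hand[A=22 B=17 C=45 D=28] avail[A=11 B=12 C=42 D=28] open={R10,R11,R12,R3,R7,R9}
Step 19: cancel R11 -> on_hand[A=22 B=17 C=45 D=28] avail[A=11 B=12 C=44 D=28] open={R10,R12,R3,R7,R9}
Open reservations: ['R10', 'R12', 'R3', 'R7', 'R9'] -> 5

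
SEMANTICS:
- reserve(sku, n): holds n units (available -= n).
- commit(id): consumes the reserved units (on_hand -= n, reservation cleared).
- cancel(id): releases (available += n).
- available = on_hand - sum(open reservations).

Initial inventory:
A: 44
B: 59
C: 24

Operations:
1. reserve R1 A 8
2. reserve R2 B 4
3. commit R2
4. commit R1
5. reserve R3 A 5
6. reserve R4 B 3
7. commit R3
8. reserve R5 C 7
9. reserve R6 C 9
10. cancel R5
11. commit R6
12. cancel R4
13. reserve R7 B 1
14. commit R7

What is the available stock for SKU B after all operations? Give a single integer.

Answer: 54

Derivation:
Step 1: reserve R1 A 8 -> on_hand[A=44 B=59 C=24] avail[A=36 B=59 C=24] open={R1}
Step 2: reserve R2 B 4 -> on_hand[A=44 B=59 C=24] avail[A=36 B=55 C=24] open={R1,R2}
Step 3: commit R2 -> on_hand[A=44 B=55 C=24] avail[A=36 B=55 C=24] open={R1}
Step 4: commit R1 -> on_hand[A=36 B=55 C=24] avail[A=36 B=55 C=24] open={}
Step 5: reserve R3 A 5 -> on_hand[A=36 B=55 C=24] avail[A=31 B=55 C=24] open={R3}
Step 6: reserve R4 B 3 -> on_hand[A=36 B=55 C=24] avail[A=31 B=52 C=24] open={R3,R4}
Step 7: commit R3 -> on_hand[A=31 B=55 C=24] avail[A=31 B=52 C=24] open={R4}
Step 8: reserve R5 C 7 -> on_hand[A=31 B=55 C=24] avail[A=31 B=52 C=17] open={R4,R5}
Step 9: reserve R6 C 9 -> on_hand[A=31 B=55 C=24] avail[A=31 B=52 C=8] open={R4,R5,R6}
Step 10: cancel R5 -> on_hand[A=31 B=55 C=24] avail[A=31 B=52 C=15] open={R4,R6}
Step 11: commit R6 -> on_hand[A=31 B=55 C=15] avail[A=31 B=52 C=15] open={R4}
Step 12: cancel R4 -> on_hand[A=31 B=55 C=15] avail[A=31 B=55 C=15] open={}
Step 13: reserve R7 B 1 -> on_hand[A=31 B=55 C=15] avail[A=31 B=54 C=15] open={R7}
Step 14: commit R7 -> on_hand[A=31 B=54 C=15] avail[A=31 B=54 C=15] open={}
Final available[B] = 54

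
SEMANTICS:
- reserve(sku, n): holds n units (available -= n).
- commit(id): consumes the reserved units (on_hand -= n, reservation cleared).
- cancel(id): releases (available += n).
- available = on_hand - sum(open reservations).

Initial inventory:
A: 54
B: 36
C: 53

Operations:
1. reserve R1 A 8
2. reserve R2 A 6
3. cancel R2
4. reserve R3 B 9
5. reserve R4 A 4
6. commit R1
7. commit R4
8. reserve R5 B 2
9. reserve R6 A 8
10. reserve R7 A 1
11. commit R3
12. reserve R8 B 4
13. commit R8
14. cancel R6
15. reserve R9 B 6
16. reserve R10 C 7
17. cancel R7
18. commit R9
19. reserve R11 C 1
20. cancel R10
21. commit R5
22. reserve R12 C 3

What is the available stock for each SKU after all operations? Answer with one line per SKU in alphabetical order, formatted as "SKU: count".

Step 1: reserve R1 A 8 -> on_hand[A=54 B=36 C=53] avail[A=46 B=36 C=53] open={R1}
Step 2: reserve R2 A 6 -> on_hand[A=54 B=36 C=53] avail[A=40 B=36 C=53] open={R1,R2}
Step 3: cancel R2 -> on_hand[A=54 B=36 C=53] avail[A=46 B=36 C=53] open={R1}
Step 4: reserve R3 B 9 -> on_hand[A=54 B=36 C=53] avail[A=46 B=27 C=53] open={R1,R3}
Step 5: reserve R4 A 4 -> on_hand[A=54 B=36 C=53] avail[A=42 B=27 C=53] open={R1,R3,R4}
Step 6: commit R1 -> on_hand[A=46 B=36 C=53] avail[A=42 B=27 C=53] open={R3,R4}
Step 7: commit R4 -> on_hand[A=42 B=36 C=53] avail[A=42 B=27 C=53] open={R3}
Step 8: reserve R5 B 2 -> on_hand[A=42 B=36 C=53] avail[A=42 B=25 C=53] open={R3,R5}
Step 9: reserve R6 A 8 -> on_hand[A=42 B=36 C=53] avail[A=34 B=25 C=53] open={R3,R5,R6}
Step 10: reserve R7 A 1 -> on_hand[A=42 B=36 C=53] avail[A=33 B=25 C=53] open={R3,R5,R6,R7}
Step 11: commit R3 -> on_hand[A=42 B=27 C=53] avail[A=33 B=25 C=53] open={R5,R6,R7}
Step 12: reserve R8 B 4 -> on_hand[A=42 B=27 C=53] avail[A=33 B=21 C=53] open={R5,R6,R7,R8}
Step 13: commit R8 -> on_hand[A=42 B=23 C=53] avail[A=33 B=21 C=53] open={R5,R6,R7}
Step 14: cancel R6 -> on_hand[A=42 B=23 C=53] avail[A=41 B=21 C=53] open={R5,R7}
Step 15: reserve R9 B 6 -> on_hand[A=42 B=23 C=53] avail[A=41 B=15 C=53] open={R5,R7,R9}
Step 16: reserve R10 C 7 -> on_hand[A=42 B=23 C=53] avail[A=41 B=15 C=46] open={R10,R5,R7,R9}
Step 17: cancel R7 -> on_hand[A=42 B=23 C=53] avail[A=42 B=15 C=46] open={R10,R5,R9}
Step 18: commit R9 -> on_hand[A=42 B=17 C=53] avail[A=42 B=15 C=46] open={R10,R5}
Step 19: reserve R11 C 1 -> on_hand[A=42 B=17 C=53] avail[A=42 B=15 C=45] open={R10,R11,R5}
Step 20: cancel R10 -> on_hand[A=42 B=17 C=53] avail[A=42 B=15 C=52] open={R11,R5}
Step 21: commit R5 -> on_hand[A=42 B=15 C=53] avail[A=42 B=15 C=52] open={R11}
Step 22: reserve R12 C 3 -> on_hand[A=42 B=15 C=53] avail[A=42 B=15 C=49] open={R11,R12}

Answer: A: 42
B: 15
C: 49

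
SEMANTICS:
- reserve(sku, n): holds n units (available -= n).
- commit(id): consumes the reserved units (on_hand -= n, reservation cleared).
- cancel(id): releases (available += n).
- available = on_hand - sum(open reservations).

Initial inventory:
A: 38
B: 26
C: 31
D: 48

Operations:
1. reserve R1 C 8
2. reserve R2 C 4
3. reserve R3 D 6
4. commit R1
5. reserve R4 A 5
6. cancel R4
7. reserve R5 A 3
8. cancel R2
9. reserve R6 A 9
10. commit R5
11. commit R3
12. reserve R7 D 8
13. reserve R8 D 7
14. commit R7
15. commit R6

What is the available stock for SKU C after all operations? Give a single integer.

Step 1: reserve R1 C 8 -> on_hand[A=38 B=26 C=31 D=48] avail[A=38 B=26 C=23 D=48] open={R1}
Step 2: reserve R2 C 4 -> on_hand[A=38 B=26 C=31 D=48] avail[A=38 B=26 C=19 D=48] open={R1,R2}
Step 3: reserve R3 D 6 -> on_hand[A=38 B=26 C=31 D=48] avail[A=38 B=26 C=19 D=42] open={R1,R2,R3}
Step 4: commit R1 -> on_hand[A=38 B=26 C=23 D=48] avail[A=38 B=26 C=19 D=42] open={R2,R3}
Step 5: reserve R4 A 5 -> on_hand[A=38 B=26 C=23 D=48] avail[A=33 B=26 C=19 D=42] open={R2,R3,R4}
Step 6: cancel R4 -> on_hand[A=38 B=26 C=23 D=48] avail[A=38 B=26 C=19 D=42] open={R2,R3}
Step 7: reserve R5 A 3 -> on_hand[A=38 B=26 C=23 D=48] avail[A=35 B=26 C=19 D=42] open={R2,R3,R5}
Step 8: cancel R2 -> on_hand[A=38 B=26 C=23 D=48] avail[A=35 B=26 C=23 D=42] open={R3,R5}
Step 9: reserve R6 A 9 -> on_hand[A=38 B=26 C=23 D=48] avail[A=26 B=26 C=23 D=42] open={R3,R5,R6}
Step 10: commit R5 -> on_hand[A=35 B=26 C=23 D=48] avail[A=26 B=26 C=23 D=42] open={R3,R6}
Step 11: commit R3 -> on_hand[A=35 B=26 C=23 D=42] avail[A=26 B=26 C=23 D=42] open={R6}
Step 12: reserve R7 D 8 -> on_hand[A=35 B=26 C=23 D=42] avail[A=26 B=26 C=23 D=34] open={R6,R7}
Step 13: reserve R8 D 7 -> on_hand[A=35 B=26 C=23 D=42] avail[A=26 B=26 C=23 D=27] open={R6,R7,R8}
Step 14: commit R7 -> on_hand[A=35 B=26 C=23 D=34] avail[A=26 B=26 C=23 D=27] open={R6,R8}
Step 15: commit R6 -> on_hand[A=26 B=26 C=23 D=34] avail[A=26 B=26 C=23 D=27] open={R8}
Final available[C] = 23

Answer: 23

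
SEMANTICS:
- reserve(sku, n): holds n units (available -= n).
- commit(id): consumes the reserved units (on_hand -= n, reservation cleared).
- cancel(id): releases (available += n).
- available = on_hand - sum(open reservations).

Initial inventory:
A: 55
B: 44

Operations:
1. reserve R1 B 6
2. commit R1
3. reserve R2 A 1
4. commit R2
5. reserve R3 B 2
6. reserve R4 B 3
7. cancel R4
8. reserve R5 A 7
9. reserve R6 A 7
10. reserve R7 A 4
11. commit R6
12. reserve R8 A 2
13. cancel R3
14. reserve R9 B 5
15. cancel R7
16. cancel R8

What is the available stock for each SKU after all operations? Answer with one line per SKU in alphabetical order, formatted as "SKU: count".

Answer: A: 40
B: 33

Derivation:
Step 1: reserve R1 B 6 -> on_hand[A=55 B=44] avail[A=55 B=38] open={R1}
Step 2: commit R1 -> on_hand[A=55 B=38] avail[A=55 B=38] open={}
Step 3: reserve R2 A 1 -> on_hand[A=55 B=38] avail[A=54 B=38] open={R2}
Step 4: commit R2 -> on_hand[A=54 B=38] avail[A=54 B=38] open={}
Step 5: reserve R3 B 2 -> on_hand[A=54 B=38] avail[A=54 B=36] open={R3}
Step 6: reserve R4 B 3 -> on_hand[A=54 B=38] avail[A=54 B=33] open={R3,R4}
Step 7: cancel R4 -> on_hand[A=54 B=38] avail[A=54 B=36] open={R3}
Step 8: reserve R5 A 7 -> on_hand[A=54 B=38] avail[A=47 B=36] open={R3,R5}
Step 9: reserve R6 A 7 -> on_hand[A=54 B=38] avail[A=40 B=36] open={R3,R5,R6}
Step 10: reserve R7 A 4 -> on_hand[A=54 B=38] avail[A=36 B=36] open={R3,R5,R6,R7}
Step 11: commit R6 -> on_hand[A=47 B=38] avail[A=36 B=36] open={R3,R5,R7}
Step 12: reserve R8 A 2 -> on_hand[A=47 B=38] avail[A=34 B=36] open={R3,R5,R7,R8}
Step 13: cancel R3 -> on_hand[A=47 B=38] avail[A=34 B=38] open={R5,R7,R8}
Step 14: reserve R9 B 5 -> on_hand[A=47 B=38] avail[A=34 B=33] open={R5,R7,R8,R9}
Step 15: cancel R7 -> on_hand[A=47 B=38] avail[A=38 B=33] open={R5,R8,R9}
Step 16: cancel R8 -> on_hand[A=47 B=38] avail[A=40 B=33] open={R5,R9}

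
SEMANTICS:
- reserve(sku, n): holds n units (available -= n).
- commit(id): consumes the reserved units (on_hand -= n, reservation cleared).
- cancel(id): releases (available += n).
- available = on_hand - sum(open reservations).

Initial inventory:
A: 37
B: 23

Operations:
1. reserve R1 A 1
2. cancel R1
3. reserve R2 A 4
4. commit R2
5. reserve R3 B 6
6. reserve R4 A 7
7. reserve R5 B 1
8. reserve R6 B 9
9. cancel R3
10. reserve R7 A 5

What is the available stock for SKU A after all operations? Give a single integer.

Step 1: reserve R1 A 1 -> on_hand[A=37 B=23] avail[A=36 B=23] open={R1}
Step 2: cancel R1 -> on_hand[A=37 B=23] avail[A=37 B=23] open={}
Step 3: reserve R2 A 4 -> on_hand[A=37 B=23] avail[A=33 B=23] open={R2}
Step 4: commit R2 -> on_hand[A=33 B=23] avail[A=33 B=23] open={}
Step 5: reserve R3 B 6 -> on_hand[A=33 B=23] avail[A=33 B=17] open={R3}
Step 6: reserve R4 A 7 -> on_hand[A=33 B=23] avail[A=26 B=17] open={R3,R4}
Step 7: reserve R5 B 1 -> on_hand[A=33 B=23] avail[A=26 B=16] open={R3,R4,R5}
Step 8: reserve R6 B 9 -> on_hand[A=33 B=23] avail[A=26 B=7] open={R3,R4,R5,R6}
Step 9: cancel R3 -> on_hand[A=33 B=23] avail[A=26 B=13] open={R4,R5,R6}
Step 10: reserve R7 A 5 -> on_hand[A=33 B=23] avail[A=21 B=13] open={R4,R5,R6,R7}
Final available[A] = 21

Answer: 21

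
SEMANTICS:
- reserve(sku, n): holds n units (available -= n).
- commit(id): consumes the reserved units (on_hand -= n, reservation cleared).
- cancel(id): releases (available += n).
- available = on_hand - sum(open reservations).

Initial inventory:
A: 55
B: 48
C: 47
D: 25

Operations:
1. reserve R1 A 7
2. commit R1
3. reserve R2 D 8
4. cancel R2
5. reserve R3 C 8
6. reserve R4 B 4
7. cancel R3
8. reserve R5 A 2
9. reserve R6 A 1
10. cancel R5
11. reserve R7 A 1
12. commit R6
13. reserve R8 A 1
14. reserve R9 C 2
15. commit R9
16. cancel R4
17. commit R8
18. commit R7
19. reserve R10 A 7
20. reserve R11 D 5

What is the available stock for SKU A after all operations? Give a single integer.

Answer: 38

Derivation:
Step 1: reserve R1 A 7 -> on_hand[A=55 B=48 C=47 D=25] avail[A=48 B=48 C=47 D=25] open={R1}
Step 2: commit R1 -> on_hand[A=48 B=48 C=47 D=25] avail[A=48 B=48 C=47 D=25] open={}
Step 3: reserve R2 D 8 -> on_hand[A=48 B=48 C=47 D=25] avail[A=48 B=48 C=47 D=17] open={R2}
Step 4: cancel R2 -> on_hand[A=48 B=48 C=47 D=25] avail[A=48 B=48 C=47 D=25] open={}
Step 5: reserve R3 C 8 -> on_hand[A=48 B=48 C=47 D=25] avail[A=48 B=48 C=39 D=25] open={R3}
Step 6: reserve R4 B 4 -> on_hand[A=48 B=48 C=47 D=25] avail[A=48 B=44 C=39 D=25] open={R3,R4}
Step 7: cancel R3 -> on_hand[A=48 B=48 C=47 D=25] avail[A=48 B=44 C=47 D=25] open={R4}
Step 8: reserve R5 A 2 -> on_hand[A=48 B=48 C=47 D=25] avail[A=46 B=44 C=47 D=25] open={R4,R5}
Step 9: reserve R6 A 1 -> on_hand[A=48 B=48 C=47 D=25] avail[A=45 B=44 C=47 D=25] open={R4,R5,R6}
Step 10: cancel R5 -> on_hand[A=48 B=48 C=47 D=25] avail[A=47 B=44 C=47 D=25] open={R4,R6}
Step 11: reserve R7 A 1 -> on_hand[A=48 B=48 C=47 D=25] avail[A=46 B=44 C=47 D=25] open={R4,R6,R7}
Step 12: commit R6 -> on_hand[A=47 B=48 C=47 D=25] avail[A=46 B=44 C=47 D=25] open={R4,R7}
Step 13: reserve R8 A 1 -> on_hand[A=47 B=48 C=47 D=25] avail[A=45 B=44 C=47 D=25] open={R4,R7,R8}
Step 14: reserve R9 C 2 -> on_hand[A=47 B=48 C=47 D=25] avail[A=45 B=44 C=45 D=25] open={R4,R7,R8,R9}
Step 15: commit R9 -> on_hand[A=47 B=48 C=45 D=25] avail[A=45 B=44 C=45 D=25] open={R4,R7,R8}
Step 16: cancel R4 -> on_hand[A=47 B=48 C=45 D=25] avail[A=45 B=48 C=45 D=25] open={R7,R8}
Step 17: commit R8 -> on_hand[A=46 B=48 C=45 D=25] avail[A=45 B=48 C=45 D=25] open={R7}
Step 18: commit R7 -> on_hand[A=45 B=48 C=45 D=25] avail[A=45 B=48 C=45 D=25] open={}
Step 19: reserve R10 A 7 -> on_hand[A=45 B=48 C=45 D=25] avail[A=38 B=48 C=45 D=25] open={R10}
Step 20: reserve R11 D 5 -> on_hand[A=45 B=48 C=45 D=25] avail[A=38 B=48 C=45 D=20] open={R10,R11}
Final available[A] = 38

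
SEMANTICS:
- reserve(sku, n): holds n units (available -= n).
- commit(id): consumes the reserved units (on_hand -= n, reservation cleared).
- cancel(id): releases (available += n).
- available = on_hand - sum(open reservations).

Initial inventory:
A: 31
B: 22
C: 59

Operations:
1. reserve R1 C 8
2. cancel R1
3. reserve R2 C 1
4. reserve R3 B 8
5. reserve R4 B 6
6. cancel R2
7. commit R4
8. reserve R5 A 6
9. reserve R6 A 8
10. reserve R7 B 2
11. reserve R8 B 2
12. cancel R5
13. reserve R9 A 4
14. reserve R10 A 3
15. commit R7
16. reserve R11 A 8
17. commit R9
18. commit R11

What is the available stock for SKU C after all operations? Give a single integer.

Answer: 59

Derivation:
Step 1: reserve R1 C 8 -> on_hand[A=31 B=22 C=59] avail[A=31 B=22 C=51] open={R1}
Step 2: cancel R1 -> on_hand[A=31 B=22 C=59] avail[A=31 B=22 C=59] open={}
Step 3: reserve R2 C 1 -> on_hand[A=31 B=22 C=59] avail[A=31 B=22 C=58] open={R2}
Step 4: reserve R3 B 8 -> on_hand[A=31 B=22 C=59] avail[A=31 B=14 C=58] open={R2,R3}
Step 5: reserve R4 B 6 -> on_hand[A=31 B=22 C=59] avail[A=31 B=8 C=58] open={R2,R3,R4}
Step 6: cancel R2 -> on_hand[A=31 B=22 C=59] avail[A=31 B=8 C=59] open={R3,R4}
Step 7: commit R4 -> on_hand[A=31 B=16 C=59] avail[A=31 B=8 C=59] open={R3}
Step 8: reserve R5 A 6 -> on_hand[A=31 B=16 C=59] avail[A=25 B=8 C=59] open={R3,R5}
Step 9: reserve R6 A 8 -> on_hand[A=31 B=16 C=59] avail[A=17 B=8 C=59] open={R3,R5,R6}
Step 10: reserve R7 B 2 -> on_hand[A=31 B=16 C=59] avail[A=17 B=6 C=59] open={R3,R5,R6,R7}
Step 11: reserve R8 B 2 -> on_hand[A=31 B=16 C=59] avail[A=17 B=4 C=59] open={R3,R5,R6,R7,R8}
Step 12: cancel R5 -> on_hand[A=31 B=16 C=59] avail[A=23 B=4 C=59] open={R3,R6,R7,R8}
Step 13: reserve R9 A 4 -> on_hand[A=31 B=16 C=59] avail[A=19 B=4 C=59] open={R3,R6,R7,R8,R9}
Step 14: reserve R10 A 3 -> on_hand[A=31 B=16 C=59] avail[A=16 B=4 C=59] open={R10,R3,R6,R7,R8,R9}
Step 15: commit R7 -> on_hand[A=31 B=14 C=59] avail[A=16 B=4 C=59] open={R10,R3,R6,R8,R9}
Step 16: reserve R11 A 8 -> on_hand[A=31 B=14 C=59] avail[A=8 B=4 C=59] open={R10,R11,R3,R6,R8,R9}
Step 17: commit R9 -> on_hand[A=27 B=14 C=59] avail[A=8 B=4 C=59] open={R10,R11,R3,R6,R8}
Step 18: commit R11 -> on_hand[A=19 B=14 C=59] avail[A=8 B=4 C=59] open={R10,R3,R6,R8}
Final available[C] = 59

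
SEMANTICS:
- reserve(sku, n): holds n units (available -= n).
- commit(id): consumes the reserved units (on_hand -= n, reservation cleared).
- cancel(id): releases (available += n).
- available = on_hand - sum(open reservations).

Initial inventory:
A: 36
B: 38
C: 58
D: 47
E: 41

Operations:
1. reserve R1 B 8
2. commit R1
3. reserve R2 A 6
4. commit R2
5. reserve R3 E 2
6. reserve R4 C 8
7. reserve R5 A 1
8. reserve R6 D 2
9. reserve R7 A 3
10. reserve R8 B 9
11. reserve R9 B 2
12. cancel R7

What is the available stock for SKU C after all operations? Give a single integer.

Answer: 50

Derivation:
Step 1: reserve R1 B 8 -> on_hand[A=36 B=38 C=58 D=47 E=41] avail[A=36 B=30 C=58 D=47 E=41] open={R1}
Step 2: commit R1 -> on_hand[A=36 B=30 C=58 D=47 E=41] avail[A=36 B=30 C=58 D=47 E=41] open={}
Step 3: reserve R2 A 6 -> on_hand[A=36 B=30 C=58 D=47 E=41] avail[A=30 B=30 C=58 D=47 E=41] open={R2}
Step 4: commit R2 -> on_hand[A=30 B=30 C=58 D=47 E=41] avail[A=30 B=30 C=58 D=47 E=41] open={}
Step 5: reserve R3 E 2 -> on_hand[A=30 B=30 C=58 D=47 E=41] avail[A=30 B=30 C=58 D=47 E=39] open={R3}
Step 6: reserve R4 C 8 -> on_hand[A=30 B=30 C=58 D=47 E=41] avail[A=30 B=30 C=50 D=47 E=39] open={R3,R4}
Step 7: reserve R5 A 1 -> on_hand[A=30 B=30 C=58 D=47 E=41] avail[A=29 B=30 C=50 D=47 E=39] open={R3,R4,R5}
Step 8: reserve R6 D 2 -> on_hand[A=30 B=30 C=58 D=47 E=41] avail[A=29 B=30 C=50 D=45 E=39] open={R3,R4,R5,R6}
Step 9: reserve R7 A 3 -> on_hand[A=30 B=30 C=58 D=47 E=41] avail[A=26 B=30 C=50 D=45 E=39] open={R3,R4,R5,R6,R7}
Step 10: reserve R8 B 9 -> on_hand[A=30 B=30 C=58 D=47 E=41] avail[A=26 B=21 C=50 D=45 E=39] open={R3,R4,R5,R6,R7,R8}
Step 11: reserve R9 B 2 -> on_hand[A=30 B=30 C=58 D=47 E=41] avail[A=26 B=19 C=50 D=45 E=39] open={R3,R4,R5,R6,R7,R8,R9}
Step 12: cancel R7 -> on_hand[A=30 B=30 C=58 D=47 E=41] avail[A=29 B=19 C=50 D=45 E=39] open={R3,R4,R5,R6,R8,R9}
Final available[C] = 50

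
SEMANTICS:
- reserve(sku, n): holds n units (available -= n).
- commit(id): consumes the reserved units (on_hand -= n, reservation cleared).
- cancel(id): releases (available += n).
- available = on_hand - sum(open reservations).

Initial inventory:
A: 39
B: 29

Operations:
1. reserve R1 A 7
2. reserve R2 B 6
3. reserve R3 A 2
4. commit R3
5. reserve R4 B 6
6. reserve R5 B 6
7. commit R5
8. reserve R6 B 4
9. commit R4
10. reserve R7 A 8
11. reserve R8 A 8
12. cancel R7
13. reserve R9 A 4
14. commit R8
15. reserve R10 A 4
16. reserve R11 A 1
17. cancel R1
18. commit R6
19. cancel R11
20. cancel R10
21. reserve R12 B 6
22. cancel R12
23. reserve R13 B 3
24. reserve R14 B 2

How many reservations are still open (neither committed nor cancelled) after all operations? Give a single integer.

Step 1: reserve R1 A 7 -> on_hand[A=39 B=29] avail[A=32 B=29] open={R1}
Step 2: reserve R2 B 6 -> on_hand[A=39 B=29] avail[A=32 B=23] open={R1,R2}
Step 3: reserve R3 A 2 -> on_hand[A=39 B=29] avail[A=30 B=23] open={R1,R2,R3}
Step 4: commit R3 -> on_hand[A=37 B=29] avail[A=30 B=23] open={R1,R2}
Step 5: reserve R4 B 6 -> on_hand[A=37 B=29] avail[A=30 B=17] open={R1,R2,R4}
Step 6: reserve R5 B 6 -> on_hand[A=37 B=29] avail[A=30 B=11] open={R1,R2,R4,R5}
Step 7: commit R5 -> on_hand[A=37 B=23] avail[A=30 B=11] open={R1,R2,R4}
Step 8: reserve R6 B 4 -> on_hand[A=37 B=23] avail[A=30 B=7] open={R1,R2,R4,R6}
Step 9: commit R4 -> on_hand[A=37 B=17] avail[A=30 B=7] open={R1,R2,R6}
Step 10: reserve R7 A 8 -> on_hand[A=37 B=17] avail[A=22 B=7] open={R1,R2,R6,R7}
Step 11: reserve R8 A 8 -> on_hand[A=37 B=17] avail[A=14 B=7] open={R1,R2,R6,R7,R8}
Step 12: cancel R7 -> on_hand[A=37 B=17] avail[A=22 B=7] open={R1,R2,R6,R8}
Step 13: reserve R9 A 4 -> on_hand[A=37 B=17] avail[A=18 B=7] open={R1,R2,R6,R8,R9}
Step 14: commit R8 -> on_hand[A=29 B=17] avail[A=18 B=7] open={R1,R2,R6,R9}
Step 15: reserve R10 A 4 -> on_hand[A=29 B=17] avail[A=14 B=7] open={R1,R10,R2,R6,R9}
Step 16: reserve R11 A 1 -> on_hand[A=29 B=17] avail[A=13 B=7] open={R1,R10,R11,R2,R6,R9}
Step 17: cancel R1 -> on_hand[A=29 B=17] avail[A=20 B=7] open={R10,R11,R2,R6,R9}
Step 18: commit R6 -> on_hand[A=29 B=13] avail[A=20 B=7] open={R10,R11,R2,R9}
Step 19: cancel R11 -> on_hand[A=29 B=13] avail[A=21 B=7] open={R10,R2,R9}
Step 20: cancel R10 -> on_hand[A=29 B=13] avail[A=25 B=7] open={R2,R9}
Step 21: reserve R12 B 6 -> on_hand[A=29 B=13] avail[A=25 B=1] open={R12,R2,R9}
Step 22: cancel R12 -> on_hand[A=29 B=13] avail[A=25 B=7] open={R2,R9}
Step 23: reserve R13 B 3 -> on_hand[A=29 B=13] avail[A=25 B=4] open={R13,R2,R9}
Step 24: reserve R14 B 2 -> on_hand[A=29 B=13] avail[A=25 B=2] open={R13,R14,R2,R9}
Open reservations: ['R13', 'R14', 'R2', 'R9'] -> 4

Answer: 4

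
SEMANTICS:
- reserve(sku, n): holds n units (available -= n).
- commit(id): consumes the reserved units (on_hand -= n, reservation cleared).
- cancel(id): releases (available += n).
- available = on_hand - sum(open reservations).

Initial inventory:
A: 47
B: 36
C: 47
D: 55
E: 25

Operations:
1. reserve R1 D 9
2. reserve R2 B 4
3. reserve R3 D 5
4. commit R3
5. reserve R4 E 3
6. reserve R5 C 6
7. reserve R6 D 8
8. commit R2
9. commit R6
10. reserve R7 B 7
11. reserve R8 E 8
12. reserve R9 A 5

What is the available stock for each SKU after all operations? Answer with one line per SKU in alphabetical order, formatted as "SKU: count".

Answer: A: 42
B: 25
C: 41
D: 33
E: 14

Derivation:
Step 1: reserve R1 D 9 -> on_hand[A=47 B=36 C=47 D=55 E=25] avail[A=47 B=36 C=47 D=46 E=25] open={R1}
Step 2: reserve R2 B 4 -> on_hand[A=47 B=36 C=47 D=55 E=25] avail[A=47 B=32 C=47 D=46 E=25] open={R1,R2}
Step 3: reserve R3 D 5 -> on_hand[A=47 B=36 C=47 D=55 E=25] avail[A=47 B=32 C=47 D=41 E=25] open={R1,R2,R3}
Step 4: commit R3 -> on_hand[A=47 B=36 C=47 D=50 E=25] avail[A=47 B=32 C=47 D=41 E=25] open={R1,R2}
Step 5: reserve R4 E 3 -> on_hand[A=47 B=36 C=47 D=50 E=25] avail[A=47 B=32 C=47 D=41 E=22] open={R1,R2,R4}
Step 6: reserve R5 C 6 -> on_hand[A=47 B=36 C=47 D=50 E=25] avail[A=47 B=32 C=41 D=41 E=22] open={R1,R2,R4,R5}
Step 7: reserve R6 D 8 -> on_hand[A=47 B=36 C=47 D=50 E=25] avail[A=47 B=32 C=41 D=33 E=22] open={R1,R2,R4,R5,R6}
Step 8: commit R2 -> on_hand[A=47 B=32 C=47 D=50 E=25] avail[A=47 B=32 C=41 D=33 E=22] open={R1,R4,R5,R6}
Step 9: commit R6 -> on_hand[A=47 B=32 C=47 D=42 E=25] avail[A=47 B=32 C=41 D=33 E=22] open={R1,R4,R5}
Step 10: reserve R7 B 7 -> on_hand[A=47 B=32 C=47 D=42 E=25] avail[A=47 B=25 C=41 D=33 E=22] open={R1,R4,R5,R7}
Step 11: reserve R8 E 8 -> on_hand[A=47 B=32 C=47 D=42 E=25] avail[A=47 B=25 C=41 D=33 E=14] open={R1,R4,R5,R7,R8}
Step 12: reserve R9 A 5 -> on_hand[A=47 B=32 C=47 D=42 E=25] avail[A=42 B=25 C=41 D=33 E=14] open={R1,R4,R5,R7,R8,R9}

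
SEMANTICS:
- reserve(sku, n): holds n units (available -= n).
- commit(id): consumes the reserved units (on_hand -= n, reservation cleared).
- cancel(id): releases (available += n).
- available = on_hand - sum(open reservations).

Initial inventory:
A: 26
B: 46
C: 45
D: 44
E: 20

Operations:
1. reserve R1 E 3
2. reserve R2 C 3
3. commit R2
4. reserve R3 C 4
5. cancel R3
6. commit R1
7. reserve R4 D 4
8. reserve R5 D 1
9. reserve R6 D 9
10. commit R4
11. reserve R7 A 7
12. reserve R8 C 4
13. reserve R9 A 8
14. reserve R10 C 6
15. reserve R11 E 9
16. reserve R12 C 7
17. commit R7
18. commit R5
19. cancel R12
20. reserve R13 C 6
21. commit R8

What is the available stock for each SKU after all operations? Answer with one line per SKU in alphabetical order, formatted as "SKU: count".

Step 1: reserve R1 E 3 -> on_hand[A=26 B=46 C=45 D=44 E=20] avail[A=26 B=46 C=45 D=44 E=17] open={R1}
Step 2: reserve R2 C 3 -> on_hand[A=26 B=46 C=45 D=44 E=20] avail[A=26 B=46 C=42 D=44 E=17] open={R1,R2}
Step 3: commit R2 -> on_hand[A=26 B=46 C=42 D=44 E=20] avail[A=26 B=46 C=42 D=44 E=17] open={R1}
Step 4: reserve R3 C 4 -> on_hand[A=26 B=46 C=42 D=44 E=20] avail[A=26 B=46 C=38 D=44 E=17] open={R1,R3}
Step 5: cancel R3 -> on_hand[A=26 B=46 C=42 D=44 E=20] avail[A=26 B=46 C=42 D=44 E=17] open={R1}
Step 6: commit R1 -> on_hand[A=26 B=46 C=42 D=44 E=17] avail[A=26 B=46 C=42 D=44 E=17] open={}
Step 7: reserve R4 D 4 -> on_hand[A=26 B=46 C=42 D=44 E=17] avail[A=26 B=46 C=42 D=40 E=17] open={R4}
Step 8: reserve R5 D 1 -> on_hand[A=26 B=46 C=42 D=44 E=17] avail[A=26 B=46 C=42 D=39 E=17] open={R4,R5}
Step 9: reserve R6 D 9 -> on_hand[A=26 B=46 C=42 D=44 E=17] avail[A=26 B=46 C=42 D=30 E=17] open={R4,R5,R6}
Step 10: commit R4 -> on_hand[A=26 B=46 C=42 D=40 E=17] avail[A=26 B=46 C=42 D=30 E=17] open={R5,R6}
Step 11: reserve R7 A 7 -> on_hand[A=26 B=46 C=42 D=40 E=17] avail[A=19 B=46 C=42 D=30 E=17] open={R5,R6,R7}
Step 12: reserve R8 C 4 -> on_hand[A=26 B=46 C=42 D=40 E=17] avail[A=19 B=46 C=38 D=30 E=17] open={R5,R6,R7,R8}
Step 13: reserve R9 A 8 -> on_hand[A=26 B=46 C=42 D=40 E=17] avail[A=11 B=46 C=38 D=30 E=17] open={R5,R6,R7,R8,R9}
Step 14: reserve R10 C 6 -> on_hand[A=26 B=46 C=42 D=40 E=17] avail[A=11 B=46 C=32 D=30 E=17] open={R10,R5,R6,R7,R8,R9}
Step 15: reserve R11 E 9 -> on_hand[A=26 B=46 C=42 D=40 E=17] avail[A=11 B=46 C=32 D=30 E=8] open={R10,R11,R5,R6,R7,R8,R9}
Step 16: reserve R12 C 7 -> on_hand[A=26 B=46 C=42 D=40 E=17] avail[A=11 B=46 C=25 D=30 E=8] open={R10,R11,R12,R5,R6,R7,R8,R9}
Step 17: commit R7 -> on_hand[A=19 B=46 C=42 D=40 E=17] avail[A=11 B=46 C=25 D=30 E=8] open={R10,R11,R12,R5,R6,R8,R9}
Step 18: commit R5 -> on_hand[A=19 B=46 C=42 D=39 E=17] avail[A=11 B=46 C=25 D=30 E=8] open={R10,R11,R12,R6,R8,R9}
Step 19: cancel R12 -> on_hand[A=19 B=46 C=42 D=39 E=17] avail[A=11 B=46 C=32 D=30 E=8] open={R10,R11,R6,R8,R9}
Step 20: reserve R13 C 6 -> on_hand[A=19 B=46 C=42 D=39 E=17] avail[A=11 B=46 C=26 D=30 E=8] open={R10,R11,R13,R6,R8,R9}
Step 21: commit R8 -> on_hand[A=19 B=46 C=38 D=39 E=17] avail[A=11 B=46 C=26 D=30 E=8] open={R10,R11,R13,R6,R9}

Answer: A: 11
B: 46
C: 26
D: 30
E: 8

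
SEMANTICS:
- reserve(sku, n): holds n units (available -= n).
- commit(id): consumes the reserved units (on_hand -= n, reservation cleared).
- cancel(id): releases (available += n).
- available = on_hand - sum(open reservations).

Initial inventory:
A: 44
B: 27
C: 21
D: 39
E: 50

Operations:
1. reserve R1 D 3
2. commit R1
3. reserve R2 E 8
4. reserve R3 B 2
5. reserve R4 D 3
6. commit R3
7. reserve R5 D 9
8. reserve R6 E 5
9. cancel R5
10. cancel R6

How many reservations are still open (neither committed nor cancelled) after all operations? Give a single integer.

Answer: 2

Derivation:
Step 1: reserve R1 D 3 -> on_hand[A=44 B=27 C=21 D=39 E=50] avail[A=44 B=27 C=21 D=36 E=50] open={R1}
Step 2: commit R1 -> on_hand[A=44 B=27 C=21 D=36 E=50] avail[A=44 B=27 C=21 D=36 E=50] open={}
Step 3: reserve R2 E 8 -> on_hand[A=44 B=27 C=21 D=36 E=50] avail[A=44 B=27 C=21 D=36 E=42] open={R2}
Step 4: reserve R3 B 2 -> on_hand[A=44 B=27 C=21 D=36 E=50] avail[A=44 B=25 C=21 D=36 E=42] open={R2,R3}
Step 5: reserve R4 D 3 -> on_hand[A=44 B=27 C=21 D=36 E=50] avail[A=44 B=25 C=21 D=33 E=42] open={R2,R3,R4}
Step 6: commit R3 -> on_hand[A=44 B=25 C=21 D=36 E=50] avail[A=44 B=25 C=21 D=33 E=42] open={R2,R4}
Step 7: reserve R5 D 9 -> on_hand[A=44 B=25 C=21 D=36 E=50] avail[A=44 B=25 C=21 D=24 E=42] open={R2,R4,R5}
Step 8: reserve R6 E 5 -> on_hand[A=44 B=25 C=21 D=36 E=50] avail[A=44 B=25 C=21 D=24 E=37] open={R2,R4,R5,R6}
Step 9: cancel R5 -> on_hand[A=44 B=25 C=21 D=36 E=50] avail[A=44 B=25 C=21 D=33 E=37] open={R2,R4,R6}
Step 10: cancel R6 -> on_hand[A=44 B=25 C=21 D=36 E=50] avail[A=44 B=25 C=21 D=33 E=42] open={R2,R4}
Open reservations: ['R2', 'R4'] -> 2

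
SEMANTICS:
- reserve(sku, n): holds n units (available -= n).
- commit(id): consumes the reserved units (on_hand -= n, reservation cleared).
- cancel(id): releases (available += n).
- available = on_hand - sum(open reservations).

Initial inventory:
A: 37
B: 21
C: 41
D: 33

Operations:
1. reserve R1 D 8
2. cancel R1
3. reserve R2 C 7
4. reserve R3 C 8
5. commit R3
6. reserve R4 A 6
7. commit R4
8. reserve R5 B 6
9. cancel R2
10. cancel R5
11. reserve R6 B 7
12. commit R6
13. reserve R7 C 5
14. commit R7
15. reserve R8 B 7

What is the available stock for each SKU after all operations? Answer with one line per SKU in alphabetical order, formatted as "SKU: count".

Answer: A: 31
B: 7
C: 28
D: 33

Derivation:
Step 1: reserve R1 D 8 -> on_hand[A=37 B=21 C=41 D=33] avail[A=37 B=21 C=41 D=25] open={R1}
Step 2: cancel R1 -> on_hand[A=37 B=21 C=41 D=33] avail[A=37 B=21 C=41 D=33] open={}
Step 3: reserve R2 C 7 -> on_hand[A=37 B=21 C=41 D=33] avail[A=37 B=21 C=34 D=33] open={R2}
Step 4: reserve R3 C 8 -> on_hand[A=37 B=21 C=41 D=33] avail[A=37 B=21 C=26 D=33] open={R2,R3}
Step 5: commit R3 -> on_hand[A=37 B=21 C=33 D=33] avail[A=37 B=21 C=26 D=33] open={R2}
Step 6: reserve R4 A 6 -> on_hand[A=37 B=21 C=33 D=33] avail[A=31 B=21 C=26 D=33] open={R2,R4}
Step 7: commit R4 -> on_hand[A=31 B=21 C=33 D=33] avail[A=31 B=21 C=26 D=33] open={R2}
Step 8: reserve R5 B 6 -> on_hand[A=31 B=21 C=33 D=33] avail[A=31 B=15 C=26 D=33] open={R2,R5}
Step 9: cancel R2 -> on_hand[A=31 B=21 C=33 D=33] avail[A=31 B=15 C=33 D=33] open={R5}
Step 10: cancel R5 -> on_hand[A=31 B=21 C=33 D=33] avail[A=31 B=21 C=33 D=33] open={}
Step 11: reserve R6 B 7 -> on_hand[A=31 B=21 C=33 D=33] avail[A=31 B=14 C=33 D=33] open={R6}
Step 12: commit R6 -> on_hand[A=31 B=14 C=33 D=33] avail[A=31 B=14 C=33 D=33] open={}
Step 13: reserve R7 C 5 -> on_hand[A=31 B=14 C=33 D=33] avail[A=31 B=14 C=28 D=33] open={R7}
Step 14: commit R7 -> on_hand[A=31 B=14 C=28 D=33] avail[A=31 B=14 C=28 D=33] open={}
Step 15: reserve R8 B 7 -> on_hand[A=31 B=14 C=28 D=33] avail[A=31 B=7 C=28 D=33] open={R8}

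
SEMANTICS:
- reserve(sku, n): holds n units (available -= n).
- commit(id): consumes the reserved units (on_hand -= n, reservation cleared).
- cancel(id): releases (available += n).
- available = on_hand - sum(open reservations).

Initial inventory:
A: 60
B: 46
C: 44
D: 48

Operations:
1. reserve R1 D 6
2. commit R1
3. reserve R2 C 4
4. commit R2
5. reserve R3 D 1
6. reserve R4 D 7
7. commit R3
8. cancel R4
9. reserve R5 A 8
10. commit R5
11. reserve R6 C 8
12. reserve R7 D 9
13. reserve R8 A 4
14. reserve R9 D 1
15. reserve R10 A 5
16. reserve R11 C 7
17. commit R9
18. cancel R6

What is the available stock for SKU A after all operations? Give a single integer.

Step 1: reserve R1 D 6 -> on_hand[A=60 B=46 C=44 D=48] avail[A=60 B=46 C=44 D=42] open={R1}
Step 2: commit R1 -> on_hand[A=60 B=46 C=44 D=42] avail[A=60 B=46 C=44 D=42] open={}
Step 3: reserve R2 C 4 -> on_hand[A=60 B=46 C=44 D=42] avail[A=60 B=46 C=40 D=42] open={R2}
Step 4: commit R2 -> on_hand[A=60 B=46 C=40 D=42] avail[A=60 B=46 C=40 D=42] open={}
Step 5: reserve R3 D 1 -> on_hand[A=60 B=46 C=40 D=42] avail[A=60 B=46 C=40 D=41] open={R3}
Step 6: reserve R4 D 7 -> on_hand[A=60 B=46 C=40 D=42] avail[A=60 B=46 C=40 D=34] open={R3,R4}
Step 7: commit R3 -> on_hand[A=60 B=46 C=40 D=41] avail[A=60 B=46 C=40 D=34] open={R4}
Step 8: cancel R4 -> on_hand[A=60 B=46 C=40 D=41] avail[A=60 B=46 C=40 D=41] open={}
Step 9: reserve R5 A 8 -> on_hand[A=60 B=46 C=40 D=41] avail[A=52 B=46 C=40 D=41] open={R5}
Step 10: commit R5 -> on_hand[A=52 B=46 C=40 D=41] avail[A=52 B=46 C=40 D=41] open={}
Step 11: reserve R6 C 8 -> on_hand[A=52 B=46 C=40 D=41] avail[A=52 B=46 C=32 D=41] open={R6}
Step 12: reserve R7 D 9 -> on_hand[A=52 B=46 C=40 D=41] avail[A=52 B=46 C=32 D=32] open={R6,R7}
Step 13: reserve R8 A 4 -> on_hand[A=52 B=46 C=40 D=41] avail[A=48 B=46 C=32 D=32] open={R6,R7,R8}
Step 14: reserve R9 D 1 -> on_hand[A=52 B=46 C=40 D=41] avail[A=48 B=46 C=32 D=31] open={R6,R7,R8,R9}
Step 15: reserve R10 A 5 -> on_hand[A=52 B=46 C=40 D=41] avail[A=43 B=46 C=32 D=31] open={R10,R6,R7,R8,R9}
Step 16: reserve R11 C 7 -> on_hand[A=52 B=46 C=40 D=41] avail[A=43 B=46 C=25 D=31] open={R10,R11,R6,R7,R8,R9}
Step 17: commit R9 -> on_hand[A=52 B=46 C=40 D=40] avail[A=43 B=46 C=25 D=31] open={R10,R11,R6,R7,R8}
Step 18: cancel R6 -> on_hand[A=52 B=46 C=40 D=40] avail[A=43 B=46 C=33 D=31] open={R10,R11,R7,R8}
Final available[A] = 43

Answer: 43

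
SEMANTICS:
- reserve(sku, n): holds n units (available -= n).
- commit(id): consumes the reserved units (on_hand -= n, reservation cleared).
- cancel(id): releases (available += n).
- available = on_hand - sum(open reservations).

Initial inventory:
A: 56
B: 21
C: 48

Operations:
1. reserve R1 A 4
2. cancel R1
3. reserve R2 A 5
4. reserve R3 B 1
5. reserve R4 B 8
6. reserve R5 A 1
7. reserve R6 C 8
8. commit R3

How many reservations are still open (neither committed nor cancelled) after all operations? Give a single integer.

Step 1: reserve R1 A 4 -> on_hand[A=56 B=21 C=48] avail[A=52 B=21 C=48] open={R1}
Step 2: cancel R1 -> on_hand[A=56 B=21 C=48] avail[A=56 B=21 C=48] open={}
Step 3: reserve R2 A 5 -> on_hand[A=56 B=21 C=48] avail[A=51 B=21 C=48] open={R2}
Step 4: reserve R3 B 1 -> on_hand[A=56 B=21 C=48] avail[A=51 B=20 C=48] open={R2,R3}
Step 5: reserve R4 B 8 -> on_hand[A=56 B=21 C=48] avail[A=51 B=12 C=48] open={R2,R3,R4}
Step 6: reserve R5 A 1 -> on_hand[A=56 B=21 C=48] avail[A=50 B=12 C=48] open={R2,R3,R4,R5}
Step 7: reserve R6 C 8 -> on_hand[A=56 B=21 C=48] avail[A=50 B=12 C=40] open={R2,R3,R4,R5,R6}
Step 8: commit R3 -> on_hand[A=56 B=20 C=48] avail[A=50 B=12 C=40] open={R2,R4,R5,R6}
Open reservations: ['R2', 'R4', 'R5', 'R6'] -> 4

Answer: 4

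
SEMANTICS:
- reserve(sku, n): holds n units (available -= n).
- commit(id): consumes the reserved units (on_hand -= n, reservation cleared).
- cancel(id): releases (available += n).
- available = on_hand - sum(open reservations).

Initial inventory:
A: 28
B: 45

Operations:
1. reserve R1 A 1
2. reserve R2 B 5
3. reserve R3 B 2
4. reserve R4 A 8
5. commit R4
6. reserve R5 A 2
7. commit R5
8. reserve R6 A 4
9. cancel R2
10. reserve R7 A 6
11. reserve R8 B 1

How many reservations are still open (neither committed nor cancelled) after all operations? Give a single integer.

Step 1: reserve R1 A 1 -> on_hand[A=28 B=45] avail[A=27 B=45] open={R1}
Step 2: reserve R2 B 5 -> on_hand[A=28 B=45] avail[A=27 B=40] open={R1,R2}
Step 3: reserve R3 B 2 -> on_hand[A=28 B=45] avail[A=27 B=38] open={R1,R2,R3}
Step 4: reserve R4 A 8 -> on_hand[A=28 B=45] avail[A=19 B=38] open={R1,R2,R3,R4}
Step 5: commit R4 -> on_hand[A=20 B=45] avail[A=19 B=38] open={R1,R2,R3}
Step 6: reserve R5 A 2 -> on_hand[A=20 B=45] avail[A=17 B=38] open={R1,R2,R3,R5}
Step 7: commit R5 -> on_hand[A=18 B=45] avail[A=17 B=38] open={R1,R2,R3}
Step 8: reserve R6 A 4 -> on_hand[A=18 B=45] avail[A=13 B=38] open={R1,R2,R3,R6}
Step 9: cancel R2 -> on_hand[A=18 B=45] avail[A=13 B=43] open={R1,R3,R6}
Step 10: reserve R7 A 6 -> on_hand[A=18 B=45] avail[A=7 B=43] open={R1,R3,R6,R7}
Step 11: reserve R8 B 1 -> on_hand[A=18 B=45] avail[A=7 B=42] open={R1,R3,R6,R7,R8}
Open reservations: ['R1', 'R3', 'R6', 'R7', 'R8'] -> 5

Answer: 5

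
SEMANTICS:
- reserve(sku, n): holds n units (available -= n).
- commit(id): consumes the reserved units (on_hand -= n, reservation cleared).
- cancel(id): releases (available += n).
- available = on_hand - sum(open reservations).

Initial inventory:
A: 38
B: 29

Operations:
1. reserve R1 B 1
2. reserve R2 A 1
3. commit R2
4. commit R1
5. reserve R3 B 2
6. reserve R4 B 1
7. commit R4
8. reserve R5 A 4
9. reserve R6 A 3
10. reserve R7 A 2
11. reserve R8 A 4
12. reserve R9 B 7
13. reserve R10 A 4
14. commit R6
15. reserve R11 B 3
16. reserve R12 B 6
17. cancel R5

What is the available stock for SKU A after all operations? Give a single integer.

Step 1: reserve R1 B 1 -> on_hand[A=38 B=29] avail[A=38 B=28] open={R1}
Step 2: reserve R2 A 1 -> on_hand[A=38 B=29] avail[A=37 B=28] open={R1,R2}
Step 3: commit R2 -> on_hand[A=37 B=29] avail[A=37 B=28] open={R1}
Step 4: commit R1 -> on_hand[A=37 B=28] avail[A=37 B=28] open={}
Step 5: reserve R3 B 2 -> on_hand[A=37 B=28] avail[A=37 B=26] open={R3}
Step 6: reserve R4 B 1 -> on_hand[A=37 B=28] avail[A=37 B=25] open={R3,R4}
Step 7: commit R4 -> on_hand[A=37 B=27] avail[A=37 B=25] open={R3}
Step 8: reserve R5 A 4 -> on_hand[A=37 B=27] avail[A=33 B=25] open={R3,R5}
Step 9: reserve R6 A 3 -> on_hand[A=37 B=27] avail[A=30 B=25] open={R3,R5,R6}
Step 10: reserve R7 A 2 -> on_hand[A=37 B=27] avail[A=28 B=25] open={R3,R5,R6,R7}
Step 11: reserve R8 A 4 -> on_hand[A=37 B=27] avail[A=24 B=25] open={R3,R5,R6,R7,R8}
Step 12: reserve R9 B 7 -> on_hand[A=37 B=27] avail[A=24 B=18] open={R3,R5,R6,R7,R8,R9}
Step 13: reserve R10 A 4 -> on_hand[A=37 B=27] avail[A=20 B=18] open={R10,R3,R5,R6,R7,R8,R9}
Step 14: commit R6 -> on_hand[A=34 B=27] avail[A=20 B=18] open={R10,R3,R5,R7,R8,R9}
Step 15: reserve R11 B 3 -> on_hand[A=34 B=27] avail[A=20 B=15] open={R10,R11,R3,R5,R7,R8,R9}
Step 16: reserve R12 B 6 -> on_hand[A=34 B=27] avail[A=20 B=9] open={R10,R11,R12,R3,R5,R7,R8,R9}
Step 17: cancel R5 -> on_hand[A=34 B=27] avail[A=24 B=9] open={R10,R11,R12,R3,R7,R8,R9}
Final available[A] = 24

Answer: 24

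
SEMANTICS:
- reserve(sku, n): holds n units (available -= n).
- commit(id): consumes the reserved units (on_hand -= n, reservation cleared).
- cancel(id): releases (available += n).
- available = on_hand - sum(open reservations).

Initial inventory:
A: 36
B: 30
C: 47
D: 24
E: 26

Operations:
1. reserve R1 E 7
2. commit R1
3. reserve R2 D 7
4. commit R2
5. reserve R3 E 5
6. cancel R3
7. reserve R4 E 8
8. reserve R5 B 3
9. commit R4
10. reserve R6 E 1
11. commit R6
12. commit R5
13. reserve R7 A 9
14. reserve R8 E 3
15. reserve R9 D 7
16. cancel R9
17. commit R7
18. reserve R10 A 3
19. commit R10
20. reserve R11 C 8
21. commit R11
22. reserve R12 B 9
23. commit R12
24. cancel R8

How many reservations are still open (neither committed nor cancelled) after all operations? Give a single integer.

Answer: 0

Derivation:
Step 1: reserve R1 E 7 -> on_hand[A=36 B=30 C=47 D=24 E=26] avail[A=36 B=30 C=47 D=24 E=19] open={R1}
Step 2: commit R1 -> on_hand[A=36 B=30 C=47 D=24 E=19] avail[A=36 B=30 C=47 D=24 E=19] open={}
Step 3: reserve R2 D 7 -> on_hand[A=36 B=30 C=47 D=24 E=19] avail[A=36 B=30 C=47 D=17 E=19] open={R2}
Step 4: commit R2 -> on_hand[A=36 B=30 C=47 D=17 E=19] avail[A=36 B=30 C=47 D=17 E=19] open={}
Step 5: reserve R3 E 5 -> on_hand[A=36 B=30 C=47 D=17 E=19] avail[A=36 B=30 C=47 D=17 E=14] open={R3}
Step 6: cancel R3 -> on_hand[A=36 B=30 C=47 D=17 E=19] avail[A=36 B=30 C=47 D=17 E=19] open={}
Step 7: reserve R4 E 8 -> on_hand[A=36 B=30 C=47 D=17 E=19] avail[A=36 B=30 C=47 D=17 E=11] open={R4}
Step 8: reserve R5 B 3 -> on_hand[A=36 B=30 C=47 D=17 E=19] avail[A=36 B=27 C=47 D=17 E=11] open={R4,R5}
Step 9: commit R4 -> on_hand[A=36 B=30 C=47 D=17 E=11] avail[A=36 B=27 C=47 D=17 E=11] open={R5}
Step 10: reserve R6 E 1 -> on_hand[A=36 B=30 C=47 D=17 E=11] avail[A=36 B=27 C=47 D=17 E=10] open={R5,R6}
Step 11: commit R6 -> on_hand[A=36 B=30 C=47 D=17 E=10] avail[A=36 B=27 C=47 D=17 E=10] open={R5}
Step 12: commit R5 -> on_hand[A=36 B=27 C=47 D=17 E=10] avail[A=36 B=27 C=47 D=17 E=10] open={}
Step 13: reserve R7 A 9 -> on_hand[A=36 B=27 C=47 D=17 E=10] avail[A=27 B=27 C=47 D=17 E=10] open={R7}
Step 14: reserve R8 E 3 -> on_hand[A=36 B=27 C=47 D=17 E=10] avail[A=27 B=27 C=47 D=17 E=7] open={R7,R8}
Step 15: reserve R9 D 7 -> on_hand[A=36 B=27 C=47 D=17 E=10] avail[A=27 B=27 C=47 D=10 E=7] open={R7,R8,R9}
Step 16: cancel R9 -> on_hand[A=36 B=27 C=47 D=17 E=10] avail[A=27 B=27 C=47 D=17 E=7] open={R7,R8}
Step 17: commit R7 -> on_hand[A=27 B=27 C=47 D=17 E=10] avail[A=27 B=27 C=47 D=17 E=7] open={R8}
Step 18: reserve R10 A 3 -> on_hand[A=27 B=27 C=47 D=17 E=10] avail[A=24 B=27 C=47 D=17 E=7] open={R10,R8}
Step 19: commit R10 -> on_hand[A=24 B=27 C=47 D=17 E=10] avail[A=24 B=27 C=47 D=17 E=7] open={R8}
Step 20: reserve R11 C 8 -> on_hand[A=24 B=27 C=47 D=17 E=10] avail[A=24 B=27 C=39 D=17 E=7] open={R11,R8}
Step 21: commit R11 -> on_hand[A=24 B=27 C=39 D=17 E=10] avail[A=24 B=27 C=39 D=17 E=7] open={R8}
Step 22: reserve R12 B 9 -> on_hand[A=24 B=27 C=39 D=17 E=10] avail[A=24 B=18 C=39 D=17 E=7] open={R12,R8}
Step 23: commit R12 -> on_hand[A=24 B=18 C=39 D=17 E=10] avail[A=24 B=18 C=39 D=17 E=7] open={R8}
Step 24: cancel R8 -> on_hand[A=24 B=18 C=39 D=17 E=10] avail[A=24 B=18 C=39 D=17 E=10] open={}
Open reservations: [] -> 0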